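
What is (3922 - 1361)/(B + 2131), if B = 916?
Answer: 2561/3047 ≈ 0.84050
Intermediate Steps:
(3922 - 1361)/(B + 2131) = (3922 - 1361)/(916 + 2131) = 2561/3047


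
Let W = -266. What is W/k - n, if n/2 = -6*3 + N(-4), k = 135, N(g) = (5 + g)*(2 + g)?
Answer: 5134/135 ≈ 38.030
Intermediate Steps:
N(g) = (2 + g)*(5 + g)
n = -40 (n = 2*(-6*3 + (10 + (-4)² + 7*(-4))) = 2*(-18 + (10 + 16 - 28)) = 2*(-18 - 2) = 2*(-20) = -40)
W/k - n = -266/135 - 1*(-40) = -266*1/135 + 40 = -266/135 + 40 = 5134/135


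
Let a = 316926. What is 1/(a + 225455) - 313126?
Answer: -169833593005/542381 ≈ -3.1313e+5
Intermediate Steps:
1/(a + 225455) - 313126 = 1/(316926 + 225455) - 313126 = 1/542381 - 313126 = -169833593005/542381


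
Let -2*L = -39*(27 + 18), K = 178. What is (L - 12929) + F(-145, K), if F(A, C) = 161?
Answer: -23781/2 ≈ -11891.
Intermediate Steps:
L = 1755/2 (L = -(-39)*(27 + 18)/2 = -(-39)*45/2 = -½*(-1755) = 1755/2 ≈ 877.50)
(L - 12929) + F(-145, K) = (1755/2 - 12929) + 161 = -24103/2 + 161 = -23781/2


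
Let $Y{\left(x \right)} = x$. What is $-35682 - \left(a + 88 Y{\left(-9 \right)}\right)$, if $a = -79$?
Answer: $-34811$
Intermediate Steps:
$-35682 - \left(a + 88 Y{\left(-9 \right)}\right) = -35682 - \left(-79 + 88 \left(-9\right)\right) = -35682 - \left(-79 - 792\right) = -35682 - -871 = -35682 + 871 = -34811$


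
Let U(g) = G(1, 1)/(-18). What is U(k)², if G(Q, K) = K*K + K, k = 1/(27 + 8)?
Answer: 1/81 ≈ 0.012346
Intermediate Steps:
k = 1/35 ≈ 0.028571
G(Q, K) = K + K² (G(Q, K) = K² + K = K + K²)
U(g) = -⅑ (U(g) = (1*(1 + 1))/(-18) = (1*2)*(-1/18) = 2*(-1/18) = -⅑)
U(k)² = (-⅑)² = 1/81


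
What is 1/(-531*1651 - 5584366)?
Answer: -1/6461047 ≈ -1.5477e-7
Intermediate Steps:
1/(-531*1651 - 5584366) = 1/(-876681 - 5584366) = 1/(-6461047) = -1/6461047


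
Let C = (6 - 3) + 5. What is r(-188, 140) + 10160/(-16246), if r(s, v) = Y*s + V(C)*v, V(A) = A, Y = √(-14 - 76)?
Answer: 9092680/8123 - 564*I*√10 ≈ 1119.4 - 1783.5*I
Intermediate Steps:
Y = 3*I*√10 (Y = √(-90) = 3*I*√10 ≈ 9.4868*I)
C = 8 (C = 3 + 5 = 8)
r(s, v) = 8*v + 3*I*s*√10 (r(s, v) = (3*I*√10)*s + 8*v = 3*I*s*√10 + 8*v = 8*v + 3*I*s*√10)
r(-188, 140) + 10160/(-16246) = (8*140 + 3*I*(-188)*√10) + 10160/(-16246) = (1120 - 564*I*√10) + 10160*(-1/16246) = (1120 - 564*I*√10) - 5080/8123 = 9092680/8123 - 564*I*√10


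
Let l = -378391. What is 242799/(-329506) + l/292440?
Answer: -97843122203/48180367320 ≈ -2.0308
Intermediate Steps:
242799/(-329506) + l/292440 = 242799/(-329506) - 378391/292440 = 242799*(-1/329506) - 378391*1/292440 = -242799/329506 - 378391/292440 = -97843122203/48180367320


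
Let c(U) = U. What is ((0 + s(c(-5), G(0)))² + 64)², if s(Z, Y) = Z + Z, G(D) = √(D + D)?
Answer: 26896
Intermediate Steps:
G(D) = √2*√D (G(D) = √(2*D) = √2*√D)
s(Z, Y) = 2*Z
((0 + s(c(-5), G(0)))² + 64)² = ((0 + 2*(-5))² + 64)² = ((0 - 10)² + 64)² = ((-10)² + 64)² = (100 + 64)² = 164² = 26896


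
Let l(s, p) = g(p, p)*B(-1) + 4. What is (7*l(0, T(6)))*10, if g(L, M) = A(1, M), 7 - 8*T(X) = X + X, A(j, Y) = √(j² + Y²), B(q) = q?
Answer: 280 - 35*√89/4 ≈ 197.45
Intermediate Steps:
A(j, Y) = √(Y² + j²)
T(X) = 7/8 - X/4 (T(X) = 7/8 - (X + X)/8 = 7/8 - X/4)
g(L, M) = √(1 + M²) (g(L, M) = √(M² + 1²) = √(M² + 1) = √(1 + M²))
l(s, p) = 4 - √(1 + p²) (l(s, p) = √(1 + p²)*(-1) + 4 = -√(1 + p²) + 4 = 4 - √(1 + p²))
(7*l(0, T(6)))*10 = (7*(4 - √(1 + (7/8 - ¼*6)²)))*10 = (7*(4 - √(1 + (7/8 - 3/2)²)))*10 = (7*(4 - √(1 + (-5/8)²)))*10 = (7*(4 - √(1 + 25/64)))*10 = (7*(4 - √(89/64)))*10 = (7*(4 - √89/8))*10 = (28 - 7*√89/8)*10 = 280 - 35*√89/4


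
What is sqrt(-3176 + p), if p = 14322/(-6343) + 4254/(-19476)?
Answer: I*sqrt(1347427595133653406)/20589378 ≈ 56.378*I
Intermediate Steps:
p = -50986399/20589378 (p = 14322*(-1/6343) + 4254*(-1/19476) = -14322/6343 - 709/3246 = -50986399/20589378 ≈ -2.4763)
sqrt(-3176 + p) = sqrt(-3176 - 50986399/20589378) = sqrt(-65442850927/20589378) = I*sqrt(1347427595133653406)/20589378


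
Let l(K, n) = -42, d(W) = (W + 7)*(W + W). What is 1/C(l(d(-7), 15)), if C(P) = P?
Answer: -1/42 ≈ -0.023810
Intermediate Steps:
d(W) = 2*W*(7 + W) (d(W) = (7 + W)*(2*W) = 2*W*(7 + W))
1/C(l(d(-7), 15)) = 1/(-42) = -1/42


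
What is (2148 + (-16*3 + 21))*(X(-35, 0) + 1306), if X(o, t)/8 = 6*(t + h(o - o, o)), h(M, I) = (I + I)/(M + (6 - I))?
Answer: 106444506/41 ≈ 2.5962e+6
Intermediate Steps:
h(M, I) = 2*I/(6 + M - I) (h(M, I) = (2*I)/(6 + M - I) = 2*I/(6 + M - I))
X(o, t) = 48*t + 96*o/(6 - o) (X(o, t) = 8*(6*(t + 2*o/(6 + (o - o) - o))) = 8*(6*(t + 2*o/(6 + 0 - o))) = 8*(6*(t + 2*o/(6 - o))) = 8*(6*t + 12*o/(6 - o)) = 48*t + 96*o/(6 - o))
(2148 + (-16*3 + 21))*(X(-35, 0) + 1306) = (2148 + (-16*3 + 21))*(48*(2*(-35) + 0*(6 - 1*(-35)))/(6 - 1*(-35)) + 1306) = (2148 + (-48 + 21))*(48*(-70 + 0*(6 + 35))/(6 + 35) + 1306) = (2148 - 27)*(48*(-70 + 0*41)/41 + 1306) = 2121*(48*(1/41)*(-70 + 0) + 1306) = 2121*(48*(1/41)*(-70) + 1306) = 2121*(-3360/41 + 1306) = 2121*(50186/41) = 106444506/41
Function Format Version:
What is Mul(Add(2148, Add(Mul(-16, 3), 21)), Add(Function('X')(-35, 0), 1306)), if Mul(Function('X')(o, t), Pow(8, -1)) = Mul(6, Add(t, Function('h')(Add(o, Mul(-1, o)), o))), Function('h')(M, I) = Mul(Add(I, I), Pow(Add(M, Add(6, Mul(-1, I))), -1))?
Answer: Rational(106444506, 41) ≈ 2.5962e+6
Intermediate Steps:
Function('h')(M, I) = Mul(2, I, Pow(Add(6, M, Mul(-1, I)), -1)) (Function('h')(M, I) = Mul(Mul(2, I), Pow(Add(6, M, Mul(-1, I)), -1)) = Mul(2, I, Pow(Add(6, M, Mul(-1, I)), -1)))
Function('X')(o, t) = Add(Mul(48, t), Mul(96, o, Pow(Add(6, Mul(-1, o)), -1))) (Function('X')(o, t) = Mul(8, Mul(6, Add(t, Mul(2, o, Pow(Add(6, Add(o, Mul(-1, o)), Mul(-1, o)), -1))))) = Mul(8, Mul(6, Add(t, Mul(2, o, Pow(Add(6, 0, Mul(-1, o)), -1))))) = Mul(8, Mul(6, Add(t, Mul(2, o, Pow(Add(6, Mul(-1, o)), -1))))) = Mul(8, Add(Mul(6, t), Mul(12, o, Pow(Add(6, Mul(-1, o)), -1)))) = Add(Mul(48, t), Mul(96, o, Pow(Add(6, Mul(-1, o)), -1))))
Mul(Add(2148, Add(Mul(-16, 3), 21)), Add(Function('X')(-35, 0), 1306)) = Mul(Add(2148, Add(Mul(-16, 3), 21)), Add(Mul(48, Pow(Add(6, Mul(-1, -35)), -1), Add(Mul(2, -35), Mul(0, Add(6, Mul(-1, -35))))), 1306)) = Mul(Add(2148, Add(-48, 21)), Add(Mul(48, Pow(Add(6, 35), -1), Add(-70, Mul(0, Add(6, 35)))), 1306)) = Mul(Add(2148, -27), Add(Mul(48, Pow(41, -1), Add(-70, Mul(0, 41))), 1306)) = Mul(2121, Add(Mul(48, Rational(1, 41), Add(-70, 0)), 1306)) = Mul(2121, Add(Mul(48, Rational(1, 41), -70), 1306)) = Mul(2121, Add(Rational(-3360, 41), 1306)) = Mul(2121, Rational(50186, 41)) = Rational(106444506, 41)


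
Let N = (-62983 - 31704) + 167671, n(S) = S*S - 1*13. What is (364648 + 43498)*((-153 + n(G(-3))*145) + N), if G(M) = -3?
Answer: 29488956646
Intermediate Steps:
n(S) = -13 + S**2 (n(S) = S**2 - 13 = -13 + S**2)
N = 72984 (N = -94687 + 167671 = 72984)
(364648 + 43498)*((-153 + n(G(-3))*145) + N) = (364648 + 43498)*((-153 + (-13 + (-3)**2)*145) + 72984) = 408146*((-153 + (-13 + 9)*145) + 72984) = 408146*((-153 - 4*145) + 72984) = 408146*((-153 - 580) + 72984) = 408146*(-733 + 72984) = 408146*72251 = 29488956646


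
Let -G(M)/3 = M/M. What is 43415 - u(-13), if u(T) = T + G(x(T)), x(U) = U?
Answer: 43431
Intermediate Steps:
G(M) = -3 (G(M) = -3*M/M = -3*1 = -3)
u(T) = -3 + T (u(T) = T - 3 = -3 + T)
43415 - u(-13) = 43415 - (-3 - 13) = 43415 - 1*(-16) = 43415 + 16 = 43431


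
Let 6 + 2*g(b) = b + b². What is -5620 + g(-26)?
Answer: -5298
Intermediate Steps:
g(b) = -3 + b/2 + b²/2 (g(b) = -3 + (b + b²)/2 = -3 + (b/2 + b²/2) = -3 + b/2 + b²/2)
-5620 + g(-26) = -5620 + (-3 + (½)*(-26) + (½)*(-26)²) = -5620 + (-3 - 13 + (½)*676) = -5620 + (-3 - 13 + 338) = -5620 + 322 = -5298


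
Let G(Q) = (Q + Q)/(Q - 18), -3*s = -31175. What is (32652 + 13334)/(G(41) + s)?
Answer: 3173034/717271 ≈ 4.4238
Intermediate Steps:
s = 31175/3 (s = -⅓*(-31175) = 31175/3 ≈ 10392.)
G(Q) = 2*Q/(-18 + Q) (G(Q) = (2*Q)/(-18 + Q) = 2*Q/(-18 + Q))
(32652 + 13334)/(G(41) + s) = (32652 + 13334)/(2*41/(-18 + 41) + 31175/3) = 45986/(2*41/23 + 31175/3) = 45986/(2*41*(1/23) + 31175/3) = 45986/(82/23 + 31175/3) = 45986/(717271/69) = 45986*(69/717271) = 3173034/717271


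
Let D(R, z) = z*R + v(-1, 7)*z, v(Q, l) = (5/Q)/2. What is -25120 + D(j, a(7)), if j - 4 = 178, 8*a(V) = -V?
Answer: -404433/16 ≈ -25277.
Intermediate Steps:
a(V) = -V/8 (a(V) = (-V)/8 = -V/8)
j = 182 (j = 4 + 178 = 182)
v(Q, l) = 5/(2*Q) (v(Q, l) = (5/Q)*(1/2) = 5/(2*Q))
D(R, z) = -5*z/2 + R*z (D(R, z) = z*R + ((5/2)/(-1))*z = R*z + ((5/2)*(-1))*z = R*z - 5*z/2 = -5*z/2 + R*z)
-25120 + D(j, a(7)) = -25120 + (-1/8*7)*(-5 + 2*182)/2 = -25120 + (1/2)*(-7/8)*(-5 + 364) = -25120 + (1/2)*(-7/8)*359 = -25120 - 2513/16 = -404433/16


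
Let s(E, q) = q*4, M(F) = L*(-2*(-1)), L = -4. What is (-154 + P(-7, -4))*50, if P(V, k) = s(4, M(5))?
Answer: -9300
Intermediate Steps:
M(F) = -8 (M(F) = -(-8)*(-1) = -4*2 = -8)
s(E, q) = 4*q
P(V, k) = -32 (P(V, k) = 4*(-8) = -32)
(-154 + P(-7, -4))*50 = (-154 - 32)*50 = -186*50 = -9300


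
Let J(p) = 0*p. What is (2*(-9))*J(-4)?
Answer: 0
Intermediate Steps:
J(p) = 0
(2*(-9))*J(-4) = (2*(-9))*0 = -18*0 = 0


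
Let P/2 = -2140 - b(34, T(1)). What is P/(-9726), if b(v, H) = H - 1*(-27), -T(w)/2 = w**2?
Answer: 2165/4863 ≈ 0.44520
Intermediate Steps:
T(w) = -2*w**2
b(v, H) = 27 + H (b(v, H) = H + 27 = 27 + H)
P = -4330 (P = 2*(-2140 - (27 - 2*1**2)) = 2*(-2140 - (27 - 2*1)) = 2*(-2140 - (27 - 2)) = 2*(-2140 - 1*25) = 2*(-2140 - 25) = 2*(-2165) = -4330)
P/(-9726) = -4330/(-9726) = -4330*(-1/9726) = 2165/4863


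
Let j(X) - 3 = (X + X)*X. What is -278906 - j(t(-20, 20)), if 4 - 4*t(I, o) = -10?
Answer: -557867/2 ≈ -2.7893e+5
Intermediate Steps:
t(I, o) = 7/2 (t(I, o) = 1 - ¼*(-10) = 1 + 5/2 = 7/2)
j(X) = 3 + 2*X² (j(X) = 3 + (X + X)*X = 3 + (2*X)*X = 3 + 2*X²)
-278906 - j(t(-20, 20)) = -278906 - (3 + 2*(7/2)²) = -278906 - (3 + 2*(49/4)) = -278906 - (3 + 49/2) = -278906 - 1*55/2 = -278906 - 55/2 = -557867/2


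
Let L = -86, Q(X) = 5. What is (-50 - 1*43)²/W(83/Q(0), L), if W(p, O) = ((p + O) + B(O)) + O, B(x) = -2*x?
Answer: 43245/83 ≈ 521.02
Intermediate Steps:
W(p, O) = p (W(p, O) = ((p + O) - 2*O) + O = ((O + p) - 2*O) + O = (p - O) + O = p)
(-50 - 1*43)²/W(83/Q(0), L) = (-50 - 1*43)²/((83/5)) = (-50 - 43)²/((83*(⅕))) = (-93)²/(83/5) = 8649*(5/83) = 43245/83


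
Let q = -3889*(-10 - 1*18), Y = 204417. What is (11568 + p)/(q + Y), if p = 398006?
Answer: 409574/313309 ≈ 1.3073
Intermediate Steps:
q = 108892 (q = -3889*(-10 - 18) = -3889*(-28) = 108892)
(11568 + p)/(q + Y) = (11568 + 398006)/(108892 + 204417) = 409574/313309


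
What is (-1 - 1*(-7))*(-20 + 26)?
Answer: 36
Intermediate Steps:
(-1 - 1*(-7))*(-20 + 26) = (-1 + 7)*6 = 6*6 = 36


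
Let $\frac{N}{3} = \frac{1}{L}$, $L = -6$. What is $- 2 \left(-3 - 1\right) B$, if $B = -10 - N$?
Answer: $-76$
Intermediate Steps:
$N = - \frac{1}{2}$ ($N = \frac{3}{-6} = 3 \left(- \frac{1}{6}\right) = - \frac{1}{2} \approx -0.5$)
$B = - \frac{19}{2}$ ($B = -10 - - \frac{1}{2} = -10 + \frac{1}{2} = - \frac{19}{2} \approx -9.5$)
$- 2 \left(-3 - 1\right) B = - 2 \left(-3 - 1\right) \left(- \frac{19}{2}\right) = \left(-2\right) \left(-4\right) \left(- \frac{19}{2}\right) = 8 \left(- \frac{19}{2}\right) = -76$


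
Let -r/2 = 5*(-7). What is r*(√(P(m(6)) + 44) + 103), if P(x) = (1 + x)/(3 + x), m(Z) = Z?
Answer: 7210 + 70*√403/3 ≈ 7678.4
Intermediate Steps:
P(x) = (1 + x)/(3 + x)
r = 70 (r = -10*(-7) = -2*(-35) = 70)
r*(√(P(m(6)) + 44) + 103) = 70*(√((1 + 6)/(3 + 6) + 44) + 103) = 70*(√(7/9 + 44) + 103) = 70*(√(403/9) + 103) = 70*(√403/3 + 103) = 70*(103 + √403/3) = 7210 + 70*√403/3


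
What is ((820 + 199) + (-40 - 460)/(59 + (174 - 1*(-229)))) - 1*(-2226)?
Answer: 749345/231 ≈ 3243.9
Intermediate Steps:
((820 + 199) + (-40 - 460)/(59 + (174 - 1*(-229)))) - 1*(-2226) = (1019 - 500/(59 + (174 + 229))) + 2226 = (1019 - 500/(59 + 403)) + 2226 = (1019 - 500/462) + 2226 = (1019 - 500*1/462) + 2226 = (1019 - 250/231) + 2226 = 235139/231 + 2226 = 749345/231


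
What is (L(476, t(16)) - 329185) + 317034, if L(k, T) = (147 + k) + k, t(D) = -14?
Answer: -11052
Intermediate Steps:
L(k, T) = 147 + 2*k
(L(476, t(16)) - 329185) + 317034 = ((147 + 2*476) - 329185) + 317034 = ((147 + 952) - 329185) + 317034 = (1099 - 329185) + 317034 = -328086 + 317034 = -11052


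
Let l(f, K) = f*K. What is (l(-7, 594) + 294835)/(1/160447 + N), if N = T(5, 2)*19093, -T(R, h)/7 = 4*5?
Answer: -46638252619/428878039939 ≈ -0.10874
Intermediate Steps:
l(f, K) = K*f
T(R, h) = -140 (T(R, h) = -28*5 = -7*20 = -140)
N = -2673020 (N = -140*19093 = -2673020)
(l(-7, 594) + 294835)/(1/160447 + N) = (594*(-7) + 294835)/(1/160447 - 2673020) = (-4158 + 294835)/(1/160447 - 2673020) = 290677/(-428878039939/160447) = 290677*(-160447/428878039939) = -46638252619/428878039939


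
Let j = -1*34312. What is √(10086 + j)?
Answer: I*√24226 ≈ 155.65*I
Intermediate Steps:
j = -34312
√(10086 + j) = √(10086 - 34312) = √(-24226) = I*√24226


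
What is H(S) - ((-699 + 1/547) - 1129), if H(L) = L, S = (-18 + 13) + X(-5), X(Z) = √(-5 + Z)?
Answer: 997180/547 + I*√10 ≈ 1823.0 + 3.1623*I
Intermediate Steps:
S = -5 + I*√10 (S = (-18 + 13) + √(-5 - 5) = -5 + √(-10) = -5 + I*√10 ≈ -5.0 + 3.1623*I)
H(S) - ((-699 + 1/547) - 1129) = (-5 + I*√10) - ((-699 + 1/547) - 1129) = (-5 + I*√10) - (-382352/547 - 1129) = (-5 + I*√10) - 1*(-999915/547) = (-5 + I*√10) + 999915/547 = 997180/547 + I*√10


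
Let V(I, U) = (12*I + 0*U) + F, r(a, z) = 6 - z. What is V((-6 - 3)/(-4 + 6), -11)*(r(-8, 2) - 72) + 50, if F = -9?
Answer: 4334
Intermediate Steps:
V(I, U) = -9 + 12*I (V(I, U) = (12*I + 0*U) - 9 = (12*I + 0) - 9 = 12*I - 9 = -9 + 12*I)
V((-6 - 3)/(-4 + 6), -11)*(r(-8, 2) - 72) + 50 = (-9 + 12*((-6 - 3)/(-4 + 6)))*((6 - 1*2) - 72) + 50 = (-9 + 12*(-9/2))*((6 - 2) - 72) + 50 = (-9 + 12*(-9*1/2))*(4 - 72) + 50 = (-9 + 12*(-9/2))*(-68) + 50 = (-9 - 54)*(-68) + 50 = -63*(-68) + 50 = 4284 + 50 = 4334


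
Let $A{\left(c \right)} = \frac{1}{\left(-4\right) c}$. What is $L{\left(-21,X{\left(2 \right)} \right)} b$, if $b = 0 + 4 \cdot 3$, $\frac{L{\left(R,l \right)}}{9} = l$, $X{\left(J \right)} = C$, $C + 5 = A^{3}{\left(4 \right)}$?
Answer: $- \frac{552987}{1024} \approx -540.03$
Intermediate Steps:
$A{\left(c \right)} = - \frac{1}{4 c}$
$C = - \frac{20481}{4096}$ ($C = -5 + \left(- \frac{1}{4 \cdot 4}\right)^{3} = -5 + \left(\left(- \frac{1}{4}\right) \frac{1}{4}\right)^{3} = -5 + \left(- \frac{1}{16}\right)^{3} = -5 - \frac{1}{4096} = - \frac{20481}{4096} \approx -5.0002$)
$X{\left(J \right)} = - \frac{20481}{4096}$
$L{\left(R,l \right)} = 9 l$
$b = 12$ ($b = 0 + 12 = 12$)
$L{\left(-21,X{\left(2 \right)} \right)} b = 9 \left(- \frac{20481}{4096}\right) 12 = \left(- \frac{184329}{4096}\right) 12 = - \frac{552987}{1024}$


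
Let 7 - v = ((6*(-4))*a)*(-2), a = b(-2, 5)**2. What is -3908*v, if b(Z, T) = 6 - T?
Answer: 160228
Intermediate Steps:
a = 1 (a = (6 - 1*5)**2 = (6 - 5)**2 = 1**2 = 1)
v = -41 (v = 7 - (6*(-4))*1*(-2) = 7 - (-24*1)*(-2) = 7 - (-24)*(-2) = 7 - 1*48 = 7 - 48 = -41)
-3908*v = -3908*(-41) = 160228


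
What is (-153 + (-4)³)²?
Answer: 47089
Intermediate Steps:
(-153 + (-4)³)² = (-153 - 64)² = (-217)² = 47089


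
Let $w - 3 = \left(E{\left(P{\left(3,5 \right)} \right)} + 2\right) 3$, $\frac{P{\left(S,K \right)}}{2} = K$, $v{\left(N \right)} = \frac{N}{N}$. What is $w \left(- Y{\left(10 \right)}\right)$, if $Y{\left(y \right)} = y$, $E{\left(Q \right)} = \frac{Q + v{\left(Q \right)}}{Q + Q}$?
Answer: $- \frac{213}{2} \approx -106.5$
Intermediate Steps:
$v{\left(N \right)} = 1$
$P{\left(S,K \right)} = 2 K$
$E{\left(Q \right)} = \frac{1 + Q}{2 Q}$ ($E{\left(Q \right)} = \frac{Q + 1}{Q + Q} = \frac{1 + Q}{2 Q}$)
$w = \frac{213}{20}$ ($w = 3 + \left(\frac{1 + 2 \cdot 5}{2 \cdot 2 \cdot 5} + 2\right) 3 = 3 + \left(\frac{1 + 10}{2 \cdot 10} + 2\right) 3 = 3 + \left(\frac{1}{2} \cdot \frac{1}{10} \cdot 11 + 2\right) 3 = 3 + \left(\frac{11}{20} + 2\right) 3 = 3 + \frac{51}{20} \cdot 3 = 3 + \frac{153}{20} = \frac{213}{20} \approx 10.65$)
$w \left(- Y{\left(10 \right)}\right) = \frac{213 \left(\left(-1\right) 10\right)}{20} = \frac{213}{20} \left(-10\right) = - \frac{213}{2}$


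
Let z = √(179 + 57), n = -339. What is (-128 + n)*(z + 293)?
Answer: -136831 - 934*√59 ≈ -1.4401e+5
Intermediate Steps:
z = 2*√59 (z = √236 = 2*√59 ≈ 15.362)
(-128 + n)*(z + 293) = (-128 - 339)*(2*√59 + 293) = -467*(293 + 2*√59) = -136831 - 934*√59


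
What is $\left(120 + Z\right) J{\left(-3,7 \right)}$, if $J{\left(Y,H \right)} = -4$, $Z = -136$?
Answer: $64$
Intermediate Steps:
$\left(120 + Z\right) J{\left(-3,7 \right)} = \left(120 - 136\right) \left(-4\right) = \left(-16\right) \left(-4\right) = 64$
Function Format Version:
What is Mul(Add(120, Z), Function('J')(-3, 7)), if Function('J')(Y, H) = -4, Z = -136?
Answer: 64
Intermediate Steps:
Mul(Add(120, Z), Function('J')(-3, 7)) = Mul(Add(120, -136), -4) = Mul(-16, -4) = 64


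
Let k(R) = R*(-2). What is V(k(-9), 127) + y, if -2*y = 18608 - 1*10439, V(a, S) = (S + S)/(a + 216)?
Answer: -955519/234 ≈ -4083.4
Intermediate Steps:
k(R) = -2*R
V(a, S) = 2*S/(216 + a) (V(a, S) = (2*S)/(216 + a) = 2*S/(216 + a))
y = -8169/2 (y = -(18608 - 1*10439)/2 = -(18608 - 10439)/2 = -½*8169 = -8169/2 ≈ -4084.5)
V(k(-9), 127) + y = 2*127/(216 - 2*(-9)) - 8169/2 = 2*127/(216 + 18) - 8169/2 = 2*127/234 - 8169/2 = 2*127*(1/234) - 8169/2 = 127/117 - 8169/2 = -955519/234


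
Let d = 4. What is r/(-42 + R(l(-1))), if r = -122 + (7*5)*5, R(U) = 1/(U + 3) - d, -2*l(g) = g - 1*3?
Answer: -265/229 ≈ -1.1572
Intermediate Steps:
l(g) = 3/2 - g/2 (l(g) = -(g - 1*3)/2 = -(g - 3)/2 = -(-3 + g)/2 = 3/2 - g/2)
R(U) = -4 + 1/(3 + U) (R(U) = 1/(U + 3) - 1*4 = 1/(3 + U) - 4 = -4 + 1/(3 + U))
r = 53 (r = -122 + 35*5 = -122 + 175 = 53)
r/(-42 + R(l(-1))) = 53/(-42 + (-11 - 4*(3/2 - ½*(-1)))/(3 + (3/2 - ½*(-1)))) = 53/(-42 + (-11 - 4*(3/2 + ½))/(3 + (3/2 + ½))) = 53/(-42 + (-11 - 4*2)/(3 + 2)) = 53/(-42 + (-11 - 8)/5) = 53/(-42 + (⅕)*(-19)) = 53/(-42 - 19/5) = 53/(-229/5) = 53*(-5/229) = -265/229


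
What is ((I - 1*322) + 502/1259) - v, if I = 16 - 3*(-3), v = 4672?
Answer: -6255469/1259 ≈ -4968.6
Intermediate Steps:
I = 25 (I = 16 + 9 = 25)
((I - 1*322) + 502/1259) - v = ((25 - 1*322) + 502/1259) - 1*4672 = ((25 - 322) + 502*(1/1259)) - 4672 = (-297 + 502/1259) - 4672 = -373421/1259 - 4672 = -6255469/1259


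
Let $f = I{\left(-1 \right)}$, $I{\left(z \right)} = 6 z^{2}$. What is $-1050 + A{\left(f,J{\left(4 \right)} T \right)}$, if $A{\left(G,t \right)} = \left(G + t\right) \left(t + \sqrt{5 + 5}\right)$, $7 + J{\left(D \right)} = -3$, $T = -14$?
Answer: $19390 + 146 \sqrt{10} \approx 19852.0$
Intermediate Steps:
$J{\left(D \right)} = -10$ ($J{\left(D \right)} = -7 - 3 = -10$)
$f = 6$ ($f = 6 \left(-1\right)^{2} = 6 \cdot 1 = 6$)
$A{\left(G,t \right)} = \left(G + t\right) \left(t + \sqrt{10}\right)$
$-1050 + A{\left(f,J{\left(4 \right)} T \right)} = -1050 + \left(\left(\left(-10\right) \left(-14\right)\right)^{2} + 6 \left(\left(-10\right) \left(-14\right)\right) + 6 \sqrt{10} + \left(-10\right) \left(-14\right) \sqrt{10}\right) = -1050 + \left(140^{2} + 6 \cdot 140 + 6 \sqrt{10} + 140 \sqrt{10}\right) = -1050 + \left(19600 + 840 + 6 \sqrt{10} + 140 \sqrt{10}\right) = -1050 + \left(20440 + 146 \sqrt{10}\right) = 19390 + 146 \sqrt{10}$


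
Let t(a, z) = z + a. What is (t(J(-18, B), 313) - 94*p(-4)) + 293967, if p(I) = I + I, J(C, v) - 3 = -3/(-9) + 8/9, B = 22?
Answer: 2655326/9 ≈ 2.9504e+5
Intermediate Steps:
J(C, v) = 38/9 (J(C, v) = 3 + (-3/(-9) + 8/9) = 3 + (-3*(-⅑) + 8*(⅑)) = 3 + (⅓ + 8/9) = 3 + 11/9 = 38/9)
p(I) = 2*I
t(a, z) = a + z
(t(J(-18, B), 313) - 94*p(-4)) + 293967 = ((38/9 + 313) - 188*(-4)) + 293967 = (2855/9 - 94*(-8)) + 293967 = (2855/9 + 752) + 293967 = 9623/9 + 293967 = 2655326/9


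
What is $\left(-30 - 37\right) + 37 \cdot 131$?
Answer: $4780$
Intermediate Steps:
$\left(-30 - 37\right) + 37 \cdot 131 = -67 + 4847 = 4780$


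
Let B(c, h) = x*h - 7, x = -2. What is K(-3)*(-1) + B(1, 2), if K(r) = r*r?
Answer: -20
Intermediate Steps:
B(c, h) = -7 - 2*h (B(c, h) = -2*h - 7 = -7 - 2*h)
K(r) = r²
K(-3)*(-1) + B(1, 2) = (-3)²*(-1) + (-7 - 2*2) = 9*(-1) + (-7 - 4) = -9 - 11 = -20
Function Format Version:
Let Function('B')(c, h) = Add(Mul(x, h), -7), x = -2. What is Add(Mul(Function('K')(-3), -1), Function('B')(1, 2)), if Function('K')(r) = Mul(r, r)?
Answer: -20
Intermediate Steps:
Function('B')(c, h) = Add(-7, Mul(-2, h)) (Function('B')(c, h) = Add(Mul(-2, h), -7) = Add(-7, Mul(-2, h)))
Function('K')(r) = Pow(r, 2)
Add(Mul(Function('K')(-3), -1), Function('B')(1, 2)) = Add(Mul(Pow(-3, 2), -1), Add(-7, Mul(-2, 2))) = Add(Mul(9, -1), Add(-7, -4)) = Add(-9, -11) = -20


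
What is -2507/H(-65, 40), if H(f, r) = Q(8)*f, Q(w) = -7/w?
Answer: -20056/455 ≈ -44.079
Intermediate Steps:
H(f, r) = -7*f/8 (H(f, r) = (-7/8)*f = (-7*⅛)*f = -7*f/8)
-2507/H(-65, 40) = -2507/((-7/8*(-65))) = -2507/455/8 = -2507*8/455 = -20056/455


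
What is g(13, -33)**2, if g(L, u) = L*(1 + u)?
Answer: 173056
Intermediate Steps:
g(13, -33)**2 = (13*(1 - 33))**2 = (13*(-32))**2 = (-416)**2 = 173056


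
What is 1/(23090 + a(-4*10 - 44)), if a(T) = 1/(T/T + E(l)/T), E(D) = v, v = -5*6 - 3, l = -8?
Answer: 39/900538 ≈ 4.3307e-5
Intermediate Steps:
v = -33 (v = -30 - 3 = -33)
E(D) = -33
a(T) = 1/(1 - 33/T) (a(T) = 1/(T/T - 33/T) = 1/(1 - 33/T))
1/(23090 + a(-4*10 - 44)) = 1/(23090 + (-4*10 - 44)/(-33 + (-4*10 - 44))) = 1/(23090 + (-40 - 44)/(-33 + (-40 - 44))) = 1/(23090 - 84/(-33 - 84)) = 1/(23090 - 84/(-117)) = 1/(23090 - 84*(-1/117)) = 1/(23090 + 28/39) = 1/(900538/39) = 39/900538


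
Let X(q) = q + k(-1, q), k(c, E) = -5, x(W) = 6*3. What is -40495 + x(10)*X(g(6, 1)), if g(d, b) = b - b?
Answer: -40585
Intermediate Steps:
x(W) = 18
g(d, b) = 0
X(q) = -5 + q (X(q) = q - 5 = -5 + q)
-40495 + x(10)*X(g(6, 1)) = -40495 + 18*(-5 + 0) = -40495 + 18*(-5) = -40495 - 90 = -40585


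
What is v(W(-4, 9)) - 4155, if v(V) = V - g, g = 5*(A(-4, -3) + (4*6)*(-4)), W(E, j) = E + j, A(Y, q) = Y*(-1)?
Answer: -3690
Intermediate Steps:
A(Y, q) = -Y
g = -460 (g = 5*(-1*(-4) + (4*6)*(-4)) = 5*(4 + 24*(-4)) = 5*(4 - 96) = 5*(-92) = -460)
v(V) = 460 + V (v(V) = V - 1*(-460) = V + 460 = 460 + V)
v(W(-4, 9)) - 4155 = (460 + (-4 + 9)) - 4155 = (460 + 5) - 4155 = 465 - 4155 = -3690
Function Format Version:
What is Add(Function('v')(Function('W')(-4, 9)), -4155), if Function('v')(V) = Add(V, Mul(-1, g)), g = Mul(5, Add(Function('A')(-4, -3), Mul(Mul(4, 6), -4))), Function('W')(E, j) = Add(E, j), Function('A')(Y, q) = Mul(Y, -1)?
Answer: -3690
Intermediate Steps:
Function('A')(Y, q) = Mul(-1, Y)
g = -460 (g = Mul(5, Add(Mul(-1, -4), Mul(Mul(4, 6), -4))) = Mul(5, Add(4, Mul(24, -4))) = Mul(5, Add(4, -96)) = Mul(5, -92) = -460)
Function('v')(V) = Add(460, V) (Function('v')(V) = Add(V, Mul(-1, -460)) = Add(V, 460) = Add(460, V))
Add(Function('v')(Function('W')(-4, 9)), -4155) = Add(Add(460, Add(-4, 9)), -4155) = Add(Add(460, 5), -4155) = Add(465, -4155) = -3690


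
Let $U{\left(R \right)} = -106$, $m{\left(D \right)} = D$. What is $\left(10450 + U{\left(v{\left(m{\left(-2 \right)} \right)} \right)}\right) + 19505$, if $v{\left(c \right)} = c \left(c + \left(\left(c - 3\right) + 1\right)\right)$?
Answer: $29849$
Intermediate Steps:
$v{\left(c \right)} = c \left(-2 + 2 c\right)$ ($v{\left(c \right)} = c \left(c + \left(\left(c - 3\right) + 1\right)\right) = c \left(c + \left(\left(-3 + c\right) + 1\right)\right) = c \left(c + \left(-2 + c\right)\right) = c \left(-2 + 2 c\right)$)
$\left(10450 + U{\left(v{\left(m{\left(-2 \right)} \right)} \right)}\right) + 19505 = \left(10450 - 106\right) + 19505 = 10344 + 19505 = 29849$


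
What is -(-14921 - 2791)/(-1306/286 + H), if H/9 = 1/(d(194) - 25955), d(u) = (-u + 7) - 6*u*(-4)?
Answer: -18140028192/4677215 ≈ -3878.4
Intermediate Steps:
d(u) = 7 + 23*u (d(u) = (7 - u) + 24*u = 7 + 23*u)
H = -3/7162 (H = 9/((7 + 23*194) - 25955) = 9/((7 + 4462) - 25955) = 9/(4469 - 25955) = 9/(-21486) = 9*(-1/21486) = -3/7162 ≈ -0.00041888)
-(-14921 - 2791)/(-1306/286 + H) = -(-14921 - 2791)/(-1306/286 - 3/7162) = -(-17712)/(-1306*1/286 - 3/7162) = -(-17712)/(-653/143 - 3/7162) = -(-17712)/(-4677215/1024166) = -(-17712)*(-1024166)/4677215 = -1*18140028192/4677215 = -18140028192/4677215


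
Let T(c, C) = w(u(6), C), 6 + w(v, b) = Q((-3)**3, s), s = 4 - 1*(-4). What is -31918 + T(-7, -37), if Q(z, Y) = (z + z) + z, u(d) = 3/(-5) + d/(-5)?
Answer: -32005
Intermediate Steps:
u(d) = -3/5 - d/5 (u(d) = 3*(-1/5) + d*(-1/5) = -3/5 - d/5)
s = 8 (s = 4 + 4 = 8)
Q(z, Y) = 3*z (Q(z, Y) = 2*z + z = 3*z)
w(v, b) = -87 (w(v, b) = -6 + 3*(-3)**3 = -6 + 3*(-27) = -6 - 81 = -87)
T(c, C) = -87
-31918 + T(-7, -37) = -31918 - 87 = -32005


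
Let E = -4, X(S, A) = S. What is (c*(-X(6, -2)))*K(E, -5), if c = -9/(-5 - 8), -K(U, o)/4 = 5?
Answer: 1080/13 ≈ 83.077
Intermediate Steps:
K(U, o) = -20 (K(U, o) = -4*5 = -20)
c = 9/13 (c = -9/(-13) = -9*(-1/13) = 9/13 ≈ 0.69231)
(c*(-X(6, -2)))*K(E, -5) = (9*(-1*6)/13)*(-20) = ((9/13)*(-6))*(-20) = -54/13*(-20) = 1080/13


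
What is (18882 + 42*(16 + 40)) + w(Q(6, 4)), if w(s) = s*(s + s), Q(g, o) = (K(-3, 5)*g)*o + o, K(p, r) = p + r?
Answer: 26642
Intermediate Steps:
Q(g, o) = o + 2*g*o (Q(g, o) = ((-3 + 5)*g)*o + o = (2*g)*o + o = 2*g*o + o = o + 2*g*o)
w(s) = 2*s² (w(s) = s*(2*s) = 2*s²)
(18882 + 42*(16 + 40)) + w(Q(6, 4)) = (18882 + 42*(16 + 40)) + 2*(4*(1 + 2*6))² = (18882 + 42*56) + 2*(4*(1 + 12))² = (18882 + 2352) + 2*(4*13)² = 21234 + 2*52² = 21234 + 2*2704 = 21234 + 5408 = 26642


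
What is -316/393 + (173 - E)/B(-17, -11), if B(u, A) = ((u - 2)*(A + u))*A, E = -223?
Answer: -45565/52269 ≈ -0.87174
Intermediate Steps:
B(u, A) = A*(-2 + u)*(A + u) (B(u, A) = ((-2 + u)*(A + u))*A = A*(-2 + u)*(A + u))
-316/393 + (173 - E)/B(-17, -11) = -316/393 + (173 - 1*(-223))/((-11*((-17)² - 2*(-11) - 2*(-17) - 11*(-17)))) = -316*1/393 + (173 + 223)/((-11*(289 + 22 + 34 + 187))) = -316/393 + 396/((-11*532)) = -316/393 + 396/(-5852) = -316/393 + 396*(-1/5852) = -316/393 - 9/133 = -45565/52269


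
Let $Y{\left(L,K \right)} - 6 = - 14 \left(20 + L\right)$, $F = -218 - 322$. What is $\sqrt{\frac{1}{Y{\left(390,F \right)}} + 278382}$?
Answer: $\frac{\sqrt{9152853847058}}{5734} \approx 527.62$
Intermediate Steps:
$F = -540$
$Y{\left(L,K \right)} = -274 - 14 L$ ($Y{\left(L,K \right)} = 6 - 14 \left(20 + L\right) = 6 - \left(280 + 14 L\right) = -274 - 14 L$)
$\sqrt{\frac{1}{Y{\left(390,F \right)}} + 278382} = \sqrt{\frac{1}{-274 - 5460} + 278382} = \sqrt{\frac{1}{-5734} + 278382} = \sqrt{- \frac{1}{5734} + 278382} = \sqrt{\frac{1596242387}{5734}} = \frac{\sqrt{9152853847058}}{5734}$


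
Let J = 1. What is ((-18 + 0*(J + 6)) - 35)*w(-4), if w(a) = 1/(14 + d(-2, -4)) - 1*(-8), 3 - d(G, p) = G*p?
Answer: -3869/9 ≈ -429.89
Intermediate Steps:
d(G, p) = 3 - G*p
w(a) = 73/9 (w(a) = 1/(14 + (3 - 1*(-2)*(-4))) - 1*(-8) = 1/(14 + (3 - 8)) + 8 = 1/(14 - 5) + 8 = 1/9 + 8 = ⅑ + 8 = 73/9)
((-18 + 0*(J + 6)) - 35)*w(-4) = ((-18 + 0*(1 + 6)) - 35)*(73/9) = ((-18 + 0*7) - 35)*(73/9) = ((-18 + 0) - 35)*(73/9) = (-18 - 35)*(73/9) = -53*73/9 = -3869/9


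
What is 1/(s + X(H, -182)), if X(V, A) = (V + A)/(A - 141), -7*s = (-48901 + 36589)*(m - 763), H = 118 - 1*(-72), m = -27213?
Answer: -2261/111254285432 ≈ -2.0323e-8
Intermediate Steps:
H = 190 (H = 118 + 72 = 190)
s = -344440512/7 (s = -(-48901 + 36589)*(-27213 - 763)/7 = -(-12312)*(-27976)/7 = -⅐*344440512 = -344440512/7 ≈ -4.9206e+7)
X(V, A) = (A + V)/(-141 + A)
1/(s + X(H, -182)) = 1/(-344440512/7 + (-182 + 190)/(-141 - 182)) = 1/(-344440512/7 + 8/(-323)) = 1/(-344440512/7 - 1/323*8) = 1/(-344440512/7 - 8/323) = 1/(-111254285432/2261) = -2261/111254285432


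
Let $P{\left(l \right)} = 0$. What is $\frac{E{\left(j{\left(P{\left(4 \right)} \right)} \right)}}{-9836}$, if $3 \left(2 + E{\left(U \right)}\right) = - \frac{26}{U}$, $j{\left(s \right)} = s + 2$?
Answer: $\frac{19}{29508} \approx 0.00064389$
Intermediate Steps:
$j{\left(s \right)} = 2 + s$
$E{\left(U \right)} = -2 - \frac{26}{3 U}$ ($E{\left(U \right)} = -2 + \frac{\left(-26\right) \frac{1}{U}}{3} = -2 - \frac{26}{3 U}$)
$\frac{E{\left(j{\left(P{\left(4 \right)} \right)} \right)}}{-9836} = \frac{-2 - \frac{26}{3 \left(2 + 0\right)}}{-9836} = \left(-2 - \frac{26}{3 \cdot 2}\right) \left(- \frac{1}{9836}\right) = \left(-2 - \frac{13}{3}\right) \left(- \frac{1}{9836}\right) = \left(- \frac{19}{3}\right) \left(- \frac{1}{9836}\right) = \frac{19}{29508}$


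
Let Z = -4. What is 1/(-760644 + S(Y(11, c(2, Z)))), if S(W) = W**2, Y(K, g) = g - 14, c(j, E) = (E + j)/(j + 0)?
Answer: -1/760419 ≈ -1.3151e-6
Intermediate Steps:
c(j, E) = (E + j)/j
Y(K, g) = -14 + g
1/(-760644 + S(Y(11, c(2, Z)))) = 1/(-760644 + (-14 + (-4 + 2)/2)**2) = 1/(-760644 + (-14 + (1/2)*(-2))**2) = 1/(-760644 + (-14 - 1)**2) = 1/(-760644 + (-15)**2) = 1/(-760644 + 225) = 1/(-760419) = -1/760419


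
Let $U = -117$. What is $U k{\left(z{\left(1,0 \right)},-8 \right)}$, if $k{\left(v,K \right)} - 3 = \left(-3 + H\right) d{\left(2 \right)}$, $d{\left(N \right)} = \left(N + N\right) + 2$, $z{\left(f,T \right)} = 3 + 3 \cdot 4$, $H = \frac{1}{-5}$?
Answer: $\frac{9477}{5} \approx 1895.4$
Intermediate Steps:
$H = - \frac{1}{5} \approx -0.2$
$z{\left(f,T \right)} = 15$ ($z{\left(f,T \right)} = 3 + 12 = 15$)
$d{\left(N \right)} = 2 + 2 N$ ($d{\left(N \right)} = 2 N + 2 = 2 + 2 N$)
$k{\left(v,K \right)} = - \frac{81}{5}$ ($k{\left(v,K \right)} = 3 + \left(-3 - \frac{1}{5}\right) \left(2 + 2 \cdot 2\right) = 3 - \frac{16 \left(2 + 4\right)}{5} = 3 - \frac{96}{5} = - \frac{81}{5}$)
$U k{\left(z{\left(1,0 \right)},-8 \right)} = \left(-117\right) \left(- \frac{81}{5}\right) = \frac{9477}{5}$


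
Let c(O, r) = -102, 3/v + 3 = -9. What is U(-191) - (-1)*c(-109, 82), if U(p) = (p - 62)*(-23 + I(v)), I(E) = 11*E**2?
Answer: 88689/16 ≈ 5543.1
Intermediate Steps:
v = -1/4 (v = 3/(-3 - 9) = 3/(-12) = 3*(-1/12) = -1/4 ≈ -0.25000)
U(p) = 11067/8 - 357*p/16 (U(p) = (p - 62)*(-23 + 11*(-1/4)**2) = (-62 + p)*(-23 + 11*(1/16)) = (-62 + p)*(-23 + 11/16) = (-62 + p)*(-357/16) = 11067/8 - 357*p/16)
U(-191) - (-1)*c(-109, 82) = (11067/8 - 357/16*(-191)) - (-1)*(-102) = (11067/8 + 68187/16) - 1*102 = 90321/16 - 102 = 88689/16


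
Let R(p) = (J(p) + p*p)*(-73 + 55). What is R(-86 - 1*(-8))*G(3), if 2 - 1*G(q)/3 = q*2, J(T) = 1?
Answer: 1314360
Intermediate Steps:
R(p) = -18 - 18*p² (R(p) = (1 + p*p)*(-73 + 55) = (1 + p²)*(-18) = -18 - 18*p²)
G(q) = 6 - 6*q (G(q) = 6 - 3*q*2 = 6 - 6*q)
R(-86 - 1*(-8))*G(3) = (-18 - 18*(-86 - 1*(-8))²)*(6 - 6*3) = (-18 - 18*(-86 + 8)²)*(6 - 18) = (-18 - 18*(-78)²)*(-12) = (-18 - 18*6084)*(-12) = (-18 - 109512)*(-12) = -109530*(-12) = 1314360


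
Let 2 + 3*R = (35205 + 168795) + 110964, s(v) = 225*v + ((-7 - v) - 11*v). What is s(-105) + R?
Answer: 247846/3 ≈ 82615.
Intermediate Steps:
s(v) = -7 + 213*v (s(v) = 225*v + (-7 - 12*v) = -7 + 213*v)
R = 314962/3 (R = -⅔ + ((35205 + 168795) + 110964)/3 = -⅔ + (204000 + 110964)/3 = -⅔ + (⅓)*314964 = -⅔ + 104988 = 314962/3 ≈ 1.0499e+5)
s(-105) + R = (-7 + 213*(-105)) + 314962/3 = (-7 - 22365) + 314962/3 = -22372 + 314962/3 = 247846/3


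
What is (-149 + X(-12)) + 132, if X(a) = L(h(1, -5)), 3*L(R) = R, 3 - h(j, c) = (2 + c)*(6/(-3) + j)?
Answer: -17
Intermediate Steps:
h(j, c) = 3 - (-2 + j)*(2 + c) (h(j, c) = 3 - (2 + c)*(6/(-3) + j) = 3 - (2 + c)*(6*(-1/3) + j) = 3 - (2 + c)*(-2 + j) = 3 - (-2 + j)*(2 + c))
L(R) = R/3
X(a) = 0 (X(a) = (7 - 2*1 + 2*(-5) - 1*(-5)*1)/3 = (7 - 2 - 10 + 5)/3 = (1/3)*0 = 0)
(-149 + X(-12)) + 132 = (-149 + 0) + 132 = -149 + 132 = -17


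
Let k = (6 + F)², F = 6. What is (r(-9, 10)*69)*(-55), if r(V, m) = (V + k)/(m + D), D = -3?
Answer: -512325/7 ≈ -73189.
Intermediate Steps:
k = 144 (k = (6 + 6)² = 12² = 144)
r(V, m) = (144 + V)/(-3 + m) (r(V, m) = (V + 144)/(m - 3) = (144 + V)/(-3 + m))
(r(-9, 10)*69)*(-55) = (((144 - 9)/(-3 + 10))*69)*(-55) = ((135/7)*69)*(-55) = (9315/7)*(-55) = -512325/7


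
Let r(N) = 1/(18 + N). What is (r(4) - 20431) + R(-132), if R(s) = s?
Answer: -452385/22 ≈ -20563.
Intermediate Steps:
(r(4) - 20431) + R(-132) = (1/(18 + 4) - 20431) - 132 = (1/22 - 20431) - 132 = -449481/22 - 132 = -452385/22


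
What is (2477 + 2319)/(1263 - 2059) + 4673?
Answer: 928728/199 ≈ 4667.0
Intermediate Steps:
(2477 + 2319)/(1263 - 2059) + 4673 = 4796/(-796) + 4673 = 4796*(-1/796) + 4673 = -1199/199 + 4673 = 928728/199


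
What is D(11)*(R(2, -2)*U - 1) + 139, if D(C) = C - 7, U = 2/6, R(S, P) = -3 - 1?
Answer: 389/3 ≈ 129.67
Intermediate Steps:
R(S, P) = -4
U = ⅓ (U = 2*(⅙) = ⅓ ≈ 0.33333)
D(C) = -7 + C
D(11)*(R(2, -2)*U - 1) + 139 = (-7 + 11)*(-4*⅓ - 1) + 139 = 4*(-4/3 - 1) + 139 = 4*(-7/3) + 139 = -28/3 + 139 = 389/3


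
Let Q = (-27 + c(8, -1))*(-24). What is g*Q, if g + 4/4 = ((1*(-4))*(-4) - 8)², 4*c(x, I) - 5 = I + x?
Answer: 36288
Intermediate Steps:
c(x, I) = 5/4 + I/4 + x/4 (c(x, I) = 5/4 + (I + x)/4 = 5/4 + (I/4 + x/4) = 5/4 + I/4 + x/4)
Q = 576 (Q = (-27 + (5/4 + (¼)*(-1) + (¼)*8))*(-24) = (-27 + (5/4 - ¼ + 2))*(-24) = (-27 + 3)*(-24) = -24*(-24) = 576)
g = 63 (g = -1 + ((1*(-4))*(-4) - 8)² = -1 + (-4*(-4) - 8)² = -1 + (16 - 8)² = -1 + 8² = -1 + 64 = 63)
g*Q = 63*576 = 36288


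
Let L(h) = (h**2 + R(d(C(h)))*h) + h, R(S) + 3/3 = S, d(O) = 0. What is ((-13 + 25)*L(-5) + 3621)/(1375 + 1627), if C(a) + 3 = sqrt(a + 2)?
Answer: 3921/3002 ≈ 1.3061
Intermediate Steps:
C(a) = -3 + sqrt(2 + a) (C(a) = -3 + sqrt(a + 2) = -3 + sqrt(2 + a))
R(S) = -1 + S
L(h) = h**2 (L(h) = (h**2 + (-1 + 0)*h) + h = (h**2 - h) + h = h**2)
((-13 + 25)*L(-5) + 3621)/(1375 + 1627) = ((-13 + 25)*(-5)**2 + 3621)/(1375 + 1627) = (12*25 + 3621)/3002 = (300 + 3621)*(1/3002) = 3921*(1/3002) = 3921/3002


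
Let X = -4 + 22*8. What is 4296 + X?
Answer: 4468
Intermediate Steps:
X = 172 (X = -4 + 176 = 172)
4296 + X = 4296 + 172 = 4468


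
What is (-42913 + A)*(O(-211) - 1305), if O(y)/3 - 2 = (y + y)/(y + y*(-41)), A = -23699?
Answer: 432694899/5 ≈ 8.6539e+7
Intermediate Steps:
O(y) = 117/20 (O(y) = 6 + 3*((y + y)/(y + y*(-41))) = 6 + 3*((2*y)/(y - 41*y)) = 6 + 3*((2*y)/((-40*y))) = 6 + 3*((2*y)*(-1/(40*y))) = 6 + 3*(-1/20) = 6 - 3/20 = 117/20)
(-42913 + A)*(O(-211) - 1305) = (-42913 - 23699)*(117/20 - 1305) = -66612*(-25983/20) = 432694899/5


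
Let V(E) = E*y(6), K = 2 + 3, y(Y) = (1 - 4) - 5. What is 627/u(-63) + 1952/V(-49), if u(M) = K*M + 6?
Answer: 14891/5047 ≈ 2.9505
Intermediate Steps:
y(Y) = -8 (y(Y) = -3 - 5 = -8)
K = 5
u(M) = 6 + 5*M (u(M) = 5*M + 6 = 6 + 5*M)
V(E) = -8*E (V(E) = E*(-8) = -8*E)
627/u(-63) + 1952/V(-49) = 627/(6 + 5*(-63)) + 1952/((-8*(-49))) = 627/(6 - 315) + 1952/392 = 627/(-309) + 1952*(1/392) = 627*(-1/309) + 244/49 = -209/103 + 244/49 = 14891/5047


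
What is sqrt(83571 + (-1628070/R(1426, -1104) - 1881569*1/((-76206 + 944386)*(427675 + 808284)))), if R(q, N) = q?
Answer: sqrt(12062250438879160901753332370778445)/382536936367030 ≈ 287.10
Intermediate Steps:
sqrt(83571 + (-1628070/R(1426, -1104) - 1881569*1/((-76206 + 944386)*(427675 + 808284)))) = sqrt(83571 + (-1628070/1426 - 1881569*1/((-76206 + 944386)*(427675 + 808284)))) = sqrt(83571 + (-1628070*1/1426 - 1881569/(1235959*868180))) = sqrt(83571 + (-814035/713 - 1881569/1073034884620)) = sqrt(83571 - 873487953643200397/765073872734060) = sqrt(63064500664614927863/765073872734060) = sqrt(12062250438879160901753332370778445)/382536936367030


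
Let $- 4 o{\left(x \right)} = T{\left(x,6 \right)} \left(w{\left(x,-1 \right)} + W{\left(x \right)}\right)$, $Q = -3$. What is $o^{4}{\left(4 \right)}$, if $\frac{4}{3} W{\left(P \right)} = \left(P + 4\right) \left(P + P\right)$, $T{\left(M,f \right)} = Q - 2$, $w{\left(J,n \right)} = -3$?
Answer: $\frac{2562890625}{256} \approx 1.0011 \cdot 10^{7}$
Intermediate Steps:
$T{\left(M,f \right)} = -5$ ($T{\left(M,f \right)} = -3 - 2 = -5$)
$W{\left(P \right)} = \frac{3 P \left(4 + P\right)}{2}$ ($W{\left(P \right)} = \frac{3 \left(P + 4\right) \left(P + P\right)}{4} = \frac{3 \left(4 + P\right) 2 P}{4} = \frac{3 \cdot 2 P \left(4 + P\right)}{4} = \frac{3 P \left(4 + P\right)}{2}$)
$o{\left(x \right)} = - \frac{15}{4} + \frac{15 x \left(4 + x\right)}{8}$ ($o{\left(x \right)} = - \frac{\left(-5\right) \left(-3 + \frac{3 x \left(4 + x\right)}{2}\right)}{4} = - \frac{15 - \frac{15 x \left(4 + x\right)}{2}}{4} = - \frac{15}{4} + \frac{15 x \left(4 + x\right)}{8}$)
$o^{4}{\left(4 \right)} = \left(- \frac{15}{4} + \frac{15}{8} \cdot 4 \left(4 + 4\right)\right)^{4} = \left(- \frac{15}{4} + \frac{15}{8} \cdot 4 \cdot 8\right)^{4} = \left(- \frac{15}{4} + 60\right)^{4} = \left(\frac{225}{4}\right)^{4} = \frac{2562890625}{256}$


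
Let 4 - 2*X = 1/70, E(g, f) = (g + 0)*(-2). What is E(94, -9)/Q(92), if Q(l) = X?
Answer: -26320/279 ≈ -94.337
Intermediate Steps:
E(g, f) = -2*g (E(g, f) = g*(-2) = -2*g)
X = 279/140 (X = 2 - 1/2/70 = 2 - 1/2*1/70 = 2 - 1/140 = 279/140 ≈ 1.9929)
Q(l) = 279/140
E(94, -9)/Q(92) = (-2*94)/(279/140) = -188*140/279 = -26320/279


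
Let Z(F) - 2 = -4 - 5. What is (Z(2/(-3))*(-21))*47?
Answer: 6909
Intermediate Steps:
Z(F) = -7 (Z(F) = 2 + (-4 - 5) = 2 - 9 = -7)
(Z(2/(-3))*(-21))*47 = -7*(-21)*47 = 147*47 = 6909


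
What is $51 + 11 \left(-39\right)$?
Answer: $-378$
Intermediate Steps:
$51 + 11 \left(-39\right) = 51 - 429 = -378$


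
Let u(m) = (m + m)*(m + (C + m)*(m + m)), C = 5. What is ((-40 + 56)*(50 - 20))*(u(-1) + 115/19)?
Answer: 219360/19 ≈ 11545.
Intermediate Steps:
u(m) = 2*m*(m + 2*m*(5 + m)) (u(m) = (m + m)*(m + (5 + m)*(m + m)) = (2*m)*(m + (5 + m)*(2*m)) = (2*m)*(m + 2*m*(5 + m)) = 2*m*(m + 2*m*(5 + m)))
((-40 + 56)*(50 - 20))*(u(-1) + 115/19) = ((-40 + 56)*(50 - 20))*((-1)**2*(22 + 4*(-1)) + 115/19) = (16*30)*(1*(22 - 4) + 115*(1/19)) = 480*(1*18 + 115/19) = 480*(18 + 115/19) = 480*(457/19) = 219360/19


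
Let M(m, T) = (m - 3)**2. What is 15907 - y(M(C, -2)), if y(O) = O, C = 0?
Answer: 15898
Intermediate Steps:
M(m, T) = (-3 + m)**2
15907 - y(M(C, -2)) = 15907 - (-3 + 0)**2 = 15907 - 1*(-3)**2 = 15907 - 1*9 = 15907 - 9 = 15898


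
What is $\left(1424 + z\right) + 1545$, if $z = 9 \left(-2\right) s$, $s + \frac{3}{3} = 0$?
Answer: $2987$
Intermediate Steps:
$s = -1$ ($s = -1 + 0 = -1$)
$z = 18$ ($z = 9 \left(-2\right) \left(-1\right) = \left(-18\right) \left(-1\right) = 18$)
$\left(1424 + z\right) + 1545 = \left(1424 + 18\right) + 1545 = 1442 + 1545 = 2987$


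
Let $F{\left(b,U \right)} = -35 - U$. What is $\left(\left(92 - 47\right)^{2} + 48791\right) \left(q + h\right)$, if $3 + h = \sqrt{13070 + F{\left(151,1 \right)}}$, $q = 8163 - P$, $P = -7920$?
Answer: $817121280 + 355712 \sqrt{266} \approx 8.2292 \cdot 10^{8}$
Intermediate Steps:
$q = 16083$ ($q = 8163 - -7920 = 8163 + 7920 = 16083$)
$h = -3 + 7 \sqrt{266}$ ($h = -3 + \sqrt{13070 - 36} = -3 + \sqrt{13034} = -3 + 7 \sqrt{266} \approx 111.17$)
$\left(\left(92 - 47\right)^{2} + 48791\right) \left(q + h\right) = \left(\left(92 - 47\right)^{2} + 48791\right) \left(16083 - \left(3 - 7 \sqrt{266}\right)\right) = \left(45^{2} + 48791\right) \left(16080 + 7 \sqrt{266}\right) = \left(2025 + 48791\right) \left(16080 + 7 \sqrt{266}\right) = 50816 \left(16080 + 7 \sqrt{266}\right) = 817121280 + 355712 \sqrt{266}$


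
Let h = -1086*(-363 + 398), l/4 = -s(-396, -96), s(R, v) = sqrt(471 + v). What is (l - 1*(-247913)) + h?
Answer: 209903 - 20*sqrt(15) ≈ 2.0983e+5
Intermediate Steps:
l = -20*sqrt(15) (l = 4*(-sqrt(471 - 96)) = 4*(-sqrt(375)) = 4*(-5*sqrt(15)) = -20*sqrt(15) ≈ -77.460)
h = -38010 (h = -1086*35 = -38010)
(l - 1*(-247913)) + h = (-20*sqrt(15) - 1*(-247913)) - 38010 = (-20*sqrt(15) + 247913) - 38010 = (247913 - 20*sqrt(15)) - 38010 = 209903 - 20*sqrt(15)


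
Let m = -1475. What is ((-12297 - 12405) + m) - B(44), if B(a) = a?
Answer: -26221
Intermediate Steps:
((-12297 - 12405) + m) - B(44) = ((-12297 - 12405) - 1475) - 1*44 = (-24702 - 1475) - 44 = -26177 - 44 = -26221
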